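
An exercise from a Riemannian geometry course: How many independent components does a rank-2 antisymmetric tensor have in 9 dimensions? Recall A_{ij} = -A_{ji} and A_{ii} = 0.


An antisymmetric rank-2 tensor satisfies A_{ij} = -A_{ji}, so diagonal entries are zero.
The independent components are the upper-triangular entries: C(n, 2) = n(n-1)/2.
n = 9
C(9, 2) = 9 * 8 / 2 = 72 / 2 = 36

36


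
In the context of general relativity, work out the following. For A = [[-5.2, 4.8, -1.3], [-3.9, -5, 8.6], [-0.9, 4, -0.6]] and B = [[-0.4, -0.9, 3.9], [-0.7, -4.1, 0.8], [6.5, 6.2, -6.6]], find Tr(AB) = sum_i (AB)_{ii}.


Tr(AB) = sum_i (AB)_{ii} where (AB)_{ii} = sum_k A_{ik} B_{ki}.
(AB)_{11} = -5.2*-0.4 + 4.8*-0.7 + -1.3*6.5 = -9.73
(AB)_{22} = -3.9*-0.9 + -5*-4.1 + 8.6*6.2 = 77.33
(AB)_{33} = -0.9*3.9 + 4*0.8 + -0.6*-6.6 = 3.65
Tr(AB) = -9.73 + 77.33 + 3.65 = 71.25

71.25


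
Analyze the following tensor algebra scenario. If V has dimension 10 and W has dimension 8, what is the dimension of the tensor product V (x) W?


The dimension of a tensor product is the product of dimensions.
dim(V) = 10, dim(W) = 8
dim(V (x) W) = 10 * 8 = 80

80


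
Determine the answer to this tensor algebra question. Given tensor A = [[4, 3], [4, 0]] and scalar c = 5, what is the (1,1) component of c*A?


Scalar multiplication: (cA)_{ij} = c * A_{ij}.
c = 5
A_{11} = 4
(cA)_{11} = 5 * 4 = 20

20


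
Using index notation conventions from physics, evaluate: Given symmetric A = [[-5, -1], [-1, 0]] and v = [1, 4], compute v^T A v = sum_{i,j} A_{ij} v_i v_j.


First compute Av:
(Av)_1 = -5*1 + -1*4 = -9
(Av)_2 = -1*1 + 0*4 = -1
Av = [-9, -1]
Then v^T (Av) = 1*-9 + 4*-1
= -9 + -4 = -13

-13


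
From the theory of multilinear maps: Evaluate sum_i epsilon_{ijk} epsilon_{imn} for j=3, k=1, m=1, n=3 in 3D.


Using the identity: epsilon_{ijk} epsilon_{imn} = delta_{jm} delta_{kn} - delta_{jn} delta_{km}.
delta_{31} = 0
delta_{13} = 0
delta_{33} = 1
delta_{11} = 1
Result = 0 * 0 - 1 * 1 = 0 - 1 = -1

-1


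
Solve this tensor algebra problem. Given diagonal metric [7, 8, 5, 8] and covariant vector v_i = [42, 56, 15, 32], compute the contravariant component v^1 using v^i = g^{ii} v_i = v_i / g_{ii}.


To raise an index with a diagonal metric: v^i = v_i / g_{ii}.
For index 1: v_1 = 42, g_{11} = 7
v^1 = 42 / 7 = 6

6


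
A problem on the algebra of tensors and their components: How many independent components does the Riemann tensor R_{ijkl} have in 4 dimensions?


The Riemann tensor in d dimensions has d^2(d^2 - 1)/12 independent components.
d = 4, so d^2 = 16
d^2 - 1 = 15
d^2(d^2 - 1) = 16 * 15 = 240
Divide by 12: 240 / 12 = 20

20


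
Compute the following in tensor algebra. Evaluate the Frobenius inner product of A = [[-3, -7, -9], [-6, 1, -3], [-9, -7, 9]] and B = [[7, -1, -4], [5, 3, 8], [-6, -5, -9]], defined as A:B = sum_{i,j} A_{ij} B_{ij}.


A:B = sum over all i,j of A_{ij} * B_{ij}.
Row 1: -3*7=-21, -7*-1=7, -9*-4=36 => row sum = 22
Row 2: -6*5=-30, 1*3=3, -3*8=-24 => row sum = -51
Row 3: -9*-6=54, -7*-5=35, 9*-9=-81 => row sum = 8
Total = 22 + -51 + 8 = -21

-21


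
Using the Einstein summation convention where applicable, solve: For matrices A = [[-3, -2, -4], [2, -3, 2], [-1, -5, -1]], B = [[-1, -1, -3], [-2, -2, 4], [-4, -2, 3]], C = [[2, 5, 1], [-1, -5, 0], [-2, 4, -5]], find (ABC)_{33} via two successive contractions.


(ABC)_{33} = sum_m (AB)_{3m} C_{m3}. First compute row 3 of AB.
(AB)_{31} = -1*-1 + -5*-2 + -1*-4 = 15
(AB)_{32} = -1*-1 + -5*-2 + -1*-2 = 13
(AB)_{33} = -1*-3 + -5*4 + -1*3 = -20
Now contract with column 3 of C:
(AB)_{31} * C_{13} = 15 * 1 = 15
(AB)_{32} * C_{23} = 13 * 0 = 0
(AB)_{33} * C_{33} = -20 * -5 = 100
(ABC)_{33} = 15 + 0 + 100 = 115

115


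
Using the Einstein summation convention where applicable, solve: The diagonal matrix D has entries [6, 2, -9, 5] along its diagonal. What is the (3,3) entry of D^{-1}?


For a diagonal matrix, the inverse has entries (D^{-1})_{ii} = 1/d_{ii}.
The diagonal entries are: d_{11} = 6, d_{22} = 2, d_{33} = -9, d_{44} = 5
We need (D^{-1})_{33} = 1/d_{33} = 1/-9 = -1/9

-1/9


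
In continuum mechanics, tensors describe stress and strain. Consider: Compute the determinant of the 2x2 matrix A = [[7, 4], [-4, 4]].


For a 2x2 matrix [[a, b], [c, d]], det = a*d - b*c.
a = 7, b = 4, c = -4, d = 4
a*d = 7 * 4 = 28
b*c = 4 * -4 = -16
det = 28 - -16 = 44

44


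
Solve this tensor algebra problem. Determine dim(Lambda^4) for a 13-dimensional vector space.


The dimension of the space of p-forms on an n-dimensional space is C(n, p).
n = 13, p = 4
C(13, 4) = 13! / (4! * 9!) = 715

715


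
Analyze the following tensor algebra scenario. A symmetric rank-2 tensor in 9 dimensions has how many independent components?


A symmetric rank-2 tensor in d dimensions has d(d+1)/2 independent components.
d = 9
d(d+1)/2 = 9 * 10 / 2 = 90 / 2 = 45

45


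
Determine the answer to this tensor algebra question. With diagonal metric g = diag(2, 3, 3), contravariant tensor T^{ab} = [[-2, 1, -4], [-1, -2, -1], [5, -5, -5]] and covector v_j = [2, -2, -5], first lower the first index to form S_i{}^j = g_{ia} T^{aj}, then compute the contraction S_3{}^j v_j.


Step 1: lower the first index. For a diagonal metric, g_{ia} T^{aj} = g_{ii} T^{ij} (no sum on i).
g_{33} = 3
S_3{}^1 = 3 * T^{31} = 3 * 5 = 15
S_3{}^2 = 3 * T^{32} = 3 * -5 = -15
S_3{}^3 = 3 * T^{33} = 3 * -5 = -15
Step 2: contract S_3{}^j with v_j.
S_3{}^1 * v_1 = 15 * 2 = 30
S_3{}^2 * v_2 = -15 * -2 = 30
S_3{}^3 * v_3 = -15 * -5 = 75
Result = 30 + 30 + 75 = 135

135


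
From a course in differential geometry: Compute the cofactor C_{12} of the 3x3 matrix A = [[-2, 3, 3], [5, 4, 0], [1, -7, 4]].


To find cofactor C_{12}, delete row 1 and column 2.
The resulting 2x2 submatrix is: [[5, 0], [1, 4]]
Minor M_{12} = 5*4 - 0*1
  = 20 - 0 = 20
Sign = (-1)^(1+2) = (-1)^3 = -1
Cofactor C_{12} = -1 * 20 = -20

-20


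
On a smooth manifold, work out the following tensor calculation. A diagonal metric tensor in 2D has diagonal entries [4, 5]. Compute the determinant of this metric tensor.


For a diagonal metric, the determinant is the product of diagonal entries.
Diagonal entries: 4, 5
det(g) = 4 * 5 = 20

20


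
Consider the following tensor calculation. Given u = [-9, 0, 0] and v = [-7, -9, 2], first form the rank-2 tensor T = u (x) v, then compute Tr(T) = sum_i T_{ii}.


The outer product gives T_{ij} = u_i v_j.
The trace (contraction) is Tr(T) = sum_i T_{ii} = sum_i u_i v_i.
Diagonal entries:
T_{11} = u_1 * v_1 = -9 * -7 = 63
T_{22} = u_2 * v_2 = 0 * -9 = 0
T_{33} = u_3 * v_3 = 0 * 2 = 0
Tr(T) = 63 + 0 + 0 = 63

63


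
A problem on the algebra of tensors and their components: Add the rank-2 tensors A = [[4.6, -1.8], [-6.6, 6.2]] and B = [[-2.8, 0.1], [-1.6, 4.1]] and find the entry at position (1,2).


Tensor addition is component-wise: (A + B)_{ij} = A_{ij} + B_{ij}.
A_{12} = -1.8
B_{12} = 0.1
(A + B)_{12} = -1.8 + 0.1 = -1.7

-1.7


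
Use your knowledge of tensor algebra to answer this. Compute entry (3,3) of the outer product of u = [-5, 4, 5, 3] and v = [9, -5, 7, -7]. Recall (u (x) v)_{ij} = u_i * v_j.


The outer product entry T_{ij} = u_i * v_j.
We need i=3, j=3.
u_3 = 5, v_3 = 7
T_{3,3} = 5 * 7 = 35

35


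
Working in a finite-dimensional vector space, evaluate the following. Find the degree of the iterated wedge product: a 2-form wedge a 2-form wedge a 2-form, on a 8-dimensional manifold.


The degree of a wedge product is the sum of the degrees of the individual forms.
Degrees: 2, 2, 2
Total degree = 2 + 2 + 2 = 6

6


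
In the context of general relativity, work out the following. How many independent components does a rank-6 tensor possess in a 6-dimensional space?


The number of components of a rank-r tensor in d dimensions is d^r.
Here d = 6 and r = 6.
6^6 = 46656

46656


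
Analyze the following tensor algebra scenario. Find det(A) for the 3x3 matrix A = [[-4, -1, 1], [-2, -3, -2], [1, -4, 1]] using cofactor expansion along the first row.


Expanding along the first row, det(A) = a11*M_11 - a12*M_12 + a13*M_13, where M_1j is the (1,j) minor.
Minor M_11 = -3*1 - -2*-4 = -11
Minor M_12 = -2*1 - -2*1 = 0
Minor M_13 = -2*-4 - -3*1 = 11
det = -4*(-11) - -1*(0) + 1*(11)
    = 44 - 0 + 11
    = 55

55


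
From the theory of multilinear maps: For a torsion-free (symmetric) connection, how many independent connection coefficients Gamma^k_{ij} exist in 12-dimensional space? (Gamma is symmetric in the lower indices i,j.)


Christoffel symbols Gamma^k_{ij} are symmetric in i,j, so there are d * d(d+1)/2 independent symbols.
d = 12
d(d+1)/2 = 12 * 13 / 2 = 78
Total = 12 * 78 = 936

936


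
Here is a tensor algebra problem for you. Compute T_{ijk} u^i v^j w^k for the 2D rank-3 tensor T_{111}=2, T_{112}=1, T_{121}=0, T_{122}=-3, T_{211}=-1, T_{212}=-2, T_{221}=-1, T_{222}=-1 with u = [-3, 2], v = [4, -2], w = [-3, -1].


S = sum over i,j,k of T_{ijk} u_i v_j w_k. Expanding all 8 terms:
T_{111}*u_1*v_1*w_1 = 2*-3*4*-3 = 72  (running total: 72)
T_{112}*u_1*v_1*w_2 = 1*-3*4*-1 = 12  (running total: 84)
T_{121}*u_1*v_2*w_1 = 0*-3*-2*-3 = 0  (running total: 84)
T_{122}*u_1*v_2*w_2 = -3*-3*-2*-1 = 18  (running total: 102)
T_{211}*u_2*v_1*w_1 = -1*2*4*-3 = 24  (running total: 126)
T_{212}*u_2*v_1*w_2 = -2*2*4*-1 = 16  (running total: 142)
T_{221}*u_2*v_2*w_1 = -1*2*-2*-3 = -12  (running total: 130)
T_{222}*u_2*v_2*w_2 = -1*2*-2*-1 = -4  (running total: 126)
S = 126

126


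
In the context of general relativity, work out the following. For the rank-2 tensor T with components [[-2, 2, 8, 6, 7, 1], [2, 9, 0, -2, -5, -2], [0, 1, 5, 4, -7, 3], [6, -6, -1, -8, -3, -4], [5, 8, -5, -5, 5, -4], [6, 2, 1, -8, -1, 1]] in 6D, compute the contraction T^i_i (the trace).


The contraction (trace) of a rank-2 tensor is the sum of its diagonal elements.
Diagonal entries: A[1,1] = -2, A[2,2] = 9, A[3,3] = 5, A[4,4] = -8, A[5,5] = 5, A[6,6] = 1
Tr(A) = -2 + 9 + 5 + -8 + 5 + 1 = 10

10


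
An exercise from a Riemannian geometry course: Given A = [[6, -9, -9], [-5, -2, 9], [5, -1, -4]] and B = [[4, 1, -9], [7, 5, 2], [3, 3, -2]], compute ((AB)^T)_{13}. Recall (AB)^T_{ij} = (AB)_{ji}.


(AB)^T_{ij} = (AB)_{ji} = sum_k A_{jk} B_{ki}.
For i=1, j=3 we need (AB)_{31}:
A_{31} * B_{11} = 5 * 4 = 20
A_{32} * B_{21} = -1 * 7 = -7
A_{33} * B_{31} = -4 * 3 = -12
Sum = 20 + -7 + -12 = 1

1


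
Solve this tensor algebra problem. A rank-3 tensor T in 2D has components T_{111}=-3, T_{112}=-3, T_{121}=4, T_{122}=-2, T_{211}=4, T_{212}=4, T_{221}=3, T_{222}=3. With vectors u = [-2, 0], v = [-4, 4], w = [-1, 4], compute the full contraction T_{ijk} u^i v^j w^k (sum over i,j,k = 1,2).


S = sum over i,j,k of T_{ijk} u_i v_j w_k. Expanding all 8 terms:
T_{111}*u_1*v_1*w_1 = -3*-2*-4*-1 = 24  (running total: 24)
T_{112}*u_1*v_1*w_2 = -3*-2*-4*4 = -96  (running total: -72)
T_{121}*u_1*v_2*w_1 = 4*-2*4*-1 = 32  (running total: -40)
T_{122}*u_1*v_2*w_2 = -2*-2*4*4 = 64  (running total: 24)
T_{211}*u_2*v_1*w_1 = 4*0*-4*-1 = 0  (running total: 24)
T_{212}*u_2*v_1*w_2 = 4*0*-4*4 = 0  (running total: 24)
T_{221}*u_2*v_2*w_1 = 3*0*4*-1 = 0  (running total: 24)
T_{222}*u_2*v_2*w_2 = 3*0*4*4 = 0  (running total: 24)
S = 24

24


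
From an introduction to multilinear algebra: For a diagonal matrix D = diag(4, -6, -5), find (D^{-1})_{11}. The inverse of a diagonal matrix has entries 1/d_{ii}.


For a diagonal matrix, the inverse has entries (D^{-1})_{ii} = 1/d_{ii}.
The diagonal entries are: d_{11} = 4, d_{22} = -6, d_{33} = -5
We need (D^{-1})_{11} = 1/d_{11} = 1/4 = 1/4

1/4


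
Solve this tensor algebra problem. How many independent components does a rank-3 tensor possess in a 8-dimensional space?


The number of components of a rank-r tensor in d dimensions is d^r.
Here d = 8 and r = 3.
8^3 = 512

512


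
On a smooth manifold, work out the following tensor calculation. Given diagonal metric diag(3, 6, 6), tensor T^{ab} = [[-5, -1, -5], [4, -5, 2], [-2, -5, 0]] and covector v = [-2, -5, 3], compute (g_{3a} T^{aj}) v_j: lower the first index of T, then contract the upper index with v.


Step 1: lower the first index. For a diagonal metric, g_{ia} T^{aj} = g_{ii} T^{ij} (no sum on i).
g_{33} = 6
S_3{}^1 = 6 * T^{31} = 6 * -2 = -12
S_3{}^2 = 6 * T^{32} = 6 * -5 = -30
S_3{}^3 = 6 * T^{33} = 6 * 0 = 0
Step 2: contract S_3{}^j with v_j.
S_3{}^1 * v_1 = -12 * -2 = 24
S_3{}^2 * v_2 = -30 * -5 = 150
S_3{}^3 * v_3 = 0 * 3 = 0
Result = 24 + 150 + 0 = 174

174


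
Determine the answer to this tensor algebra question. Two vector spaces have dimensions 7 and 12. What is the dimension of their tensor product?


The dimension of a tensor product is the product of dimensions.
dim(V) = 7, dim(W) = 12
dim(V (x) W) = 7 * 12 = 84

84


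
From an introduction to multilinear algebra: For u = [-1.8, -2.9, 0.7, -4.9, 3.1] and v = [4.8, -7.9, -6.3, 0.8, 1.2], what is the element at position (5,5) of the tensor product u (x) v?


The outer product entry T_{ij} = u_i * v_j.
We need i=5, j=5.
u_5 = 3.1, v_5 = 1.2
T_{5,5} = 3.1 * 1.2 = 3.72

3.72


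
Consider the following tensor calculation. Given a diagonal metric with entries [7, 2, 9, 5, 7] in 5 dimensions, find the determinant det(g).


For a diagonal metric, the determinant is the product of diagonal entries.
Diagonal entries: 7, 2, 9, 5, 7
det(g) = 7 * 2 * 9 * 5 * 7 = 4410

4410


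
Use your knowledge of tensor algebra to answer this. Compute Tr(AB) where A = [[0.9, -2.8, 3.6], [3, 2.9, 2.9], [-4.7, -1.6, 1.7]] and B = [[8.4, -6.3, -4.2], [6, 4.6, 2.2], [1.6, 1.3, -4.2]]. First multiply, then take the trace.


Tr(AB) = sum_i (AB)_{ii} where (AB)_{ii} = sum_k A_{ik} B_{ki}.
(AB)_{11} = 0.9*8.4 + -2.8*6 + 3.6*1.6 = -3.48
(AB)_{22} = 3*-6.3 + 2.9*4.6 + 2.9*1.3 = -1.79
(AB)_{33} = -4.7*-4.2 + -1.6*2.2 + 1.7*-4.2 = 9.08
Tr(AB) = -3.48 + -1.79 + 9.08 = 3.81

3.81


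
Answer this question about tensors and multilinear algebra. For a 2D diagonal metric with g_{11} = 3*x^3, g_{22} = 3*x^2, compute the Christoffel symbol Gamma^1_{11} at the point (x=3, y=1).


For a diagonal metric, Gamma^k_{ij} = (1/2) g^{kk} (dg_{ik}/dx_j + dg_{jk}/dx_i - dg_{ij}/dx_k).
The metric is diagonal, so g_{ab} = 0 for a != b.
At the given point: g_{11} = 81, g_{22} = 27
g^{11} = 1/81
dg_{11}/dx_1 = dg_{11}/dx_1 = 81
dg_{11}/dx_1 = dg_{11}/dx_1 = 81
dg_{11}/dx_1 = dg_{11}/dx_1 = 81
Numerator = 81 + 81 - 81 = 81
Gamma^1_{11} = 81 / (2 * 81) = 1/2

1/2


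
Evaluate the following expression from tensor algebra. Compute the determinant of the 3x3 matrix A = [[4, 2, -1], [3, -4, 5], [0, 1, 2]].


Expanding along the first row, det(A) = a11*M_11 - a12*M_12 + a13*M_13, where M_1j is the (1,j) minor.
Minor M_11 = -4*2 - 5*1 = -13
Minor M_12 = 3*2 - 5*0 = 6
Minor M_13 = 3*1 - -4*0 = 3
det = 4*(-13) - 2*(6) + -1*(3)
    = -52 - 12 + -3
    = -67

-67


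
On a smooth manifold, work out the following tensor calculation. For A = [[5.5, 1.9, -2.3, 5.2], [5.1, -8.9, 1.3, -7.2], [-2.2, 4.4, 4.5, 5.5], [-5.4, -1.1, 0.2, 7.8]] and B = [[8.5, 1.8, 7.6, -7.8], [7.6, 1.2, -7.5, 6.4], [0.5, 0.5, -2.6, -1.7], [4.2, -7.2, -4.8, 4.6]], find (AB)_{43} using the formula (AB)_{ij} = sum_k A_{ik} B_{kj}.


(AB)_{ij} = sum_k A_{ik} B_{kj}.
For i=4, j=3:
A_{41} * B_{13} = -5.4 * 7.6 = -41.04
A_{42} * B_{23} = -1.1 * -7.5 = 8.25
A_{43} * B_{33} = 0.2 * -2.6 = -0.52
A_{44} * B_{43} = 7.8 * -4.8 = -37.44
Sum = -41.04 + 8.25 + -0.52 + -37.44 = -70.75

-70.75


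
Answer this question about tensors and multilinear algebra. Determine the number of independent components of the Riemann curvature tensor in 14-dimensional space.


The Riemann tensor in d dimensions has d^2(d^2 - 1)/12 independent components.
d = 14, so d^2 = 196
d^2 - 1 = 195
d^2(d^2 - 1) = 196 * 195 = 38220
Divide by 12: 38220 / 12 = 3185

3185


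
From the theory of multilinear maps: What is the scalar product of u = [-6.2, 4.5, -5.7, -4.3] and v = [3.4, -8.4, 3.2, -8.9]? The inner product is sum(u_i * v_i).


The inner product u . v = sum of u_i * v_i.
Term-by-term: -6.2 * 3.4, 4.5 * -8.4, -5.7 * 3.2, -4.3 * -8.9
Products: -21.08, -37.8, -18.24, 38.27
Sum = -21.08 + -37.8 + -18.24 + 38.27 = -38.85

-38.85


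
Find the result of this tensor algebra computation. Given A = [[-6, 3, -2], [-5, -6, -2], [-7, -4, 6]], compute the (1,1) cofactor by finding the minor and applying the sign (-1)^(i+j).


To find cofactor C_{11}, delete row 1 and column 1.
The resulting 2x2 submatrix is: [[-6, -2], [-4, 6]]
Minor M_{11} = -6*6 - -2*-4
  = -36 - 8 = -44
Sign = (-1)^(1+1) = (-1)^2 = 1
Cofactor C_{11} = 1 * -44 = -44

-44


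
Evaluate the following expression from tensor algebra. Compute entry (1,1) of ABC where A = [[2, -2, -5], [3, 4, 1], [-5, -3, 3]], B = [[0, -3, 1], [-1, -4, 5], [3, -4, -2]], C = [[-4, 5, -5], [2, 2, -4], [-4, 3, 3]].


(ABC)_{11} = sum_m (AB)_{1m} C_{m1}. First compute row 1 of AB.
(AB)_{11} = 2*0 + -2*-1 + -5*3 = -13
(AB)_{12} = 2*-3 + -2*-4 + -5*-4 = 22
(AB)_{13} = 2*1 + -2*5 + -5*-2 = 2
Now contract with column 1 of C:
(AB)_{11} * C_{11} = -13 * -4 = 52
(AB)_{12} * C_{21} = 22 * 2 = 44
(AB)_{13} * C_{31} = 2 * -4 = -8
(ABC)_{11} = 52 + 44 + -8 = 88

88


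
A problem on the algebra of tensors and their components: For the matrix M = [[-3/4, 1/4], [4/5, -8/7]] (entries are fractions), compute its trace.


The trace is the sum of diagonal entries.
Diagonal: M[1,1] = -3/4, M[2,2] = -8/7
Tr(M) = -3/4 + -8/7
Computing step by step:
After adding M[1,1]: -3/4
After adding M[2,2]: -53/28
Tr(M) = -53/28

-53/28


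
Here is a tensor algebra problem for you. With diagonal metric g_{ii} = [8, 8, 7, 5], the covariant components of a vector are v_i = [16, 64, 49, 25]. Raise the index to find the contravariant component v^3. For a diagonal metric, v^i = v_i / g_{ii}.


To raise an index with a diagonal metric: v^i = v_i / g_{ii}.
For index 3: v_3 = 49, g_{33} = 7
v^3 = 49 / 7 = 7

7


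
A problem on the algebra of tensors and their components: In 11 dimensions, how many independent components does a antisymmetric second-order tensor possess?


A antisymmetric rank-2 tensor in d dimensions has d(d-1)/2 independent components.
d = 11
d(d-1)/2 = 11 * 10 / 2 = 110 / 2 = 55

55


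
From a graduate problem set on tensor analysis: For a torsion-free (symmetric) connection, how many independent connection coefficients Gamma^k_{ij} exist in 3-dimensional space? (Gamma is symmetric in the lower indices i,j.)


Christoffel symbols Gamma^k_{ij} are symmetric in i,j, so there are d * d(d+1)/2 independent symbols.
d = 3
d(d+1)/2 = 3 * 4 / 2 = 6
Total = 3 * 6 = 18

18


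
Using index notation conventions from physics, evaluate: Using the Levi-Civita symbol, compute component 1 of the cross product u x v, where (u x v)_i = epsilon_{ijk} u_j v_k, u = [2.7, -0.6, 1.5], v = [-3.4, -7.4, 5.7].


(u x v)_1 = sum_{j,k} epsilon_{1jk} u_j v_k. Only permutations of (1,2,3) contribute; the two non-zero terms are:
eps_{123} u_2 v_3 = 1 * -0.6 * 5.7 = -3.42
eps_{132} u_3 v_2 = -1 * 1.5 * -7.4 = 11.1
(u x v)_1 = 7.68

7.68


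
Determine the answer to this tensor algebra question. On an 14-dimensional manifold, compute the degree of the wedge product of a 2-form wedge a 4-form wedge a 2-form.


The degree of a wedge product is the sum of the degrees of the individual forms.
Degrees: 2, 4, 2
Total degree = 2 + 4 + 2 = 8

8


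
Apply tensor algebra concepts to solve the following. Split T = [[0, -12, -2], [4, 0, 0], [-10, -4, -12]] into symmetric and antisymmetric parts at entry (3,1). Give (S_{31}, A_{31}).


T_{31} = -10
T_{13} = -2
S_{31} = (-10 + -2)/2 = -12/2 = -6
A_{31} = (-10 - -2)/2 = -8/2 = -4
Check: S + A = -6 + -4 = -10 = T_{31}.

(-6, -4)


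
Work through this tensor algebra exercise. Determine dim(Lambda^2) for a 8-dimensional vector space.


The dimension of the space of p-forms on an n-dimensional space is C(n, p).
n = 8, p = 2
C(8, 2) = 8! / (2! * 6!) = 28

28


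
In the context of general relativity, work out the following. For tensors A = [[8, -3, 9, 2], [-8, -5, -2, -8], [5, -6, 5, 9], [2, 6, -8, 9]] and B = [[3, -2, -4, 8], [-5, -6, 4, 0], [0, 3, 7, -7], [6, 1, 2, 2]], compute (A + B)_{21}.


Tensor addition is component-wise: (A + B)_{ij} = A_{ij} + B_{ij}.
A_{21} = -8
B_{21} = -5
(A + B)_{21} = -8 + -5 = -13

-13


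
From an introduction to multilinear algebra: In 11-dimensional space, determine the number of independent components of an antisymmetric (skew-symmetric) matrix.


An antisymmetric rank-2 tensor satisfies A_{ij} = -A_{ji}, so diagonal entries are zero.
The independent components are the upper-triangular entries: C(n, 2) = n(n-1)/2.
n = 11
C(11, 2) = 11 * 10 / 2 = 110 / 2 = 55

55


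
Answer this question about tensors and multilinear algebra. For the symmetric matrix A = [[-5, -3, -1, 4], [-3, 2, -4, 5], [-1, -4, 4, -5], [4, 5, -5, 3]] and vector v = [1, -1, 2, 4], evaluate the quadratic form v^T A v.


First compute Av:
(Av)_1 = -5*1 + -3*-1 + -1*2 + 4*4 = 12
(Av)_2 = -3*1 + 2*-1 + -4*2 + 5*4 = 7
(Av)_3 = -1*1 + -4*-1 + 4*2 + -5*4 = -9
(Av)_4 = 4*1 + 5*-1 + -5*2 + 3*4 = 1
Av = [12, 7, -9, 1]
Then v^T (Av) = 1*12 + -1*7 + 2*-9 + 4*1
= 12 + -7 + -18 + 4 = -9

-9


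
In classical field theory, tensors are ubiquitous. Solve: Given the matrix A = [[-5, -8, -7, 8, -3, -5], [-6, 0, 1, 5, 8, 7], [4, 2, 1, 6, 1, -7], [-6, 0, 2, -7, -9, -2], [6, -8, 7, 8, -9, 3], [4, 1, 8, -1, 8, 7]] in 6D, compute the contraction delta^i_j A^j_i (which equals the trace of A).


The contraction (trace) of a rank-2 tensor is the sum of its diagonal elements.
Diagonal entries: A[1,1] = -5, A[2,2] = 0, A[3,3] = 1, A[4,4] = -7, A[5,5] = -9, A[6,6] = 7
Tr(A) = -5 + 0 + 1 + -7 + -9 + 7 = -13

-13


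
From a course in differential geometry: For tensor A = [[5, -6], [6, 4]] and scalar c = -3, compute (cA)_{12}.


Scalar multiplication: (cA)_{ij} = c * A_{ij}.
c = -3
A_{12} = -6
(cA)_{12} = -3 * -6 = 18

18


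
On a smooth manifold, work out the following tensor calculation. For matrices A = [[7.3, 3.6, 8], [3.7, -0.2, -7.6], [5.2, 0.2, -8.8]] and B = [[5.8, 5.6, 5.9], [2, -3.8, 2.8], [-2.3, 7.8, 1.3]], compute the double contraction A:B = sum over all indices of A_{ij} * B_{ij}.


A:B = sum over all i,j of A_{ij} * B_{ij}.
Row 1: 7.3*5.8=42.34, 3.6*5.6=20.16, 8*5.9=47.2 => row sum = 109.7
Row 2: 3.7*2=7.4, -0.2*-3.8=0.76, -7.6*2.8=-21.28 => row sum = -13.12
Row 3: 5.2*-2.3=-11.96, 0.2*7.8=1.56, -8.8*1.3=-11.44 => row sum = -21.84
Total = 109.7 + -13.12 + -21.84 = 74.74

74.74


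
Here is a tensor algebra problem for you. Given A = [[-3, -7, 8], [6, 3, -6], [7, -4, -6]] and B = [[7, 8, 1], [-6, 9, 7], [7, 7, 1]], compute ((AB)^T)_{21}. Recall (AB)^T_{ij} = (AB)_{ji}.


(AB)^T_{ij} = (AB)_{ji} = sum_k A_{jk} B_{ki}.
For i=2, j=1 we need (AB)_{12}:
A_{11} * B_{12} = -3 * 8 = -24
A_{12} * B_{22} = -7 * 9 = -63
A_{13} * B_{32} = 8 * 7 = 56
Sum = -24 + -63 + 56 = -31

-31


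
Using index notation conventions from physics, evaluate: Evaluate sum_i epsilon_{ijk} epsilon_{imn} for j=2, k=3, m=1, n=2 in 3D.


Using the identity: epsilon_{ijk} epsilon_{imn} = delta_{jm} delta_{kn} - delta_{jn} delta_{km}.
delta_{21} = 0
delta_{32} = 0
delta_{22} = 1
delta_{31} = 0
Result = 0 * 0 - 1 * 0 = 0 - 0 = 0

0


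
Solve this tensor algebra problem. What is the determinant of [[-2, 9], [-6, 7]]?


For a 2x2 matrix [[a, b], [c, d]], det = a*d - b*c.
a = -2, b = 9, c = -6, d = 7
a*d = -2 * 7 = -14
b*c = 9 * -6 = -54
det = -14 - -54 = 40

40


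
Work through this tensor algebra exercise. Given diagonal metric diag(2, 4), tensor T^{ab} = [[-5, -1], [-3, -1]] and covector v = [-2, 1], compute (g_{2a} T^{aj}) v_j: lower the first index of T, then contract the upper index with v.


Step 1: lower the first index. For a diagonal metric, g_{ia} T^{aj} = g_{ii} T^{ij} (no sum on i).
g_{22} = 4
S_2{}^1 = 4 * T^{21} = 4 * -3 = -12
S_2{}^2 = 4 * T^{22} = 4 * -1 = -4
Step 2: contract S_2{}^j with v_j.
S_2{}^1 * v_1 = -12 * -2 = 24
S_2{}^2 * v_2 = -4 * 1 = -4
Result = 24 + -4 = 20

20


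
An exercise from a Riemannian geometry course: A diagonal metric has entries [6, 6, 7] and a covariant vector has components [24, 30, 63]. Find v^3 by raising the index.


To raise an index with a diagonal metric: v^i = v_i / g_{ii}.
For index 3: v_3 = 63, g_{33} = 7
v^3 = 63 / 7 = 9

9


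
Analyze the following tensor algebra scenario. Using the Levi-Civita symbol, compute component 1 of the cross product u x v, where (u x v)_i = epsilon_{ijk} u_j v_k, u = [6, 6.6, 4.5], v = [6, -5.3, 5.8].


(u x v)_1 = sum_{j,k} epsilon_{1jk} u_j v_k. Only permutations of (1,2,3) contribute; the two non-zero terms are:
eps_{123} u_2 v_3 = 1 * 6.6 * 5.8 = 38.28
eps_{132} u_3 v_2 = -1 * 4.5 * -5.3 = 23.85
(u x v)_1 = 62.13

62.13


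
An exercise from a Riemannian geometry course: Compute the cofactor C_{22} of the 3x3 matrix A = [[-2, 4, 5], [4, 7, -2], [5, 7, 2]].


To find cofactor C_{22}, delete row 2 and column 2.
The resulting 2x2 submatrix is: [[-2, 5], [5, 2]]
Minor M_{22} = -2*2 - 5*5
  = -4 - 25 = -29
Sign = (-1)^(2+2) = (-1)^4 = 1
Cofactor C_{22} = 1 * -29 = -29

-29


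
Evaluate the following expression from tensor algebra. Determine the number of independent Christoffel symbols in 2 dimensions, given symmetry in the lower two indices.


Christoffel symbols Gamma^k_{ij} are symmetric in i,j, so there are d * d(d+1)/2 independent symbols.
d = 2
d(d+1)/2 = 2 * 3 / 2 = 3
Total = 2 * 3 = 6

6


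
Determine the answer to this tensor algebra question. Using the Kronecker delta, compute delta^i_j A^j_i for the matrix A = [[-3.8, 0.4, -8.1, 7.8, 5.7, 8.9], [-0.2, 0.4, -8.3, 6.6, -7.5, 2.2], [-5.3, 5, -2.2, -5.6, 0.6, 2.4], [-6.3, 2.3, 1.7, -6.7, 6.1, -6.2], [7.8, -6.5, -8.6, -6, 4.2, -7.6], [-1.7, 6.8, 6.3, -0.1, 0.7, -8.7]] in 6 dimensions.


The contraction (trace) of a rank-2 tensor is the sum of its diagonal elements.
Diagonal entries: A[1,1] = -3.8, A[2,2] = 0.4, A[3,3] = -2.2, A[4,4] = -6.7, A[5,5] = 4.2, A[6,6] = -8.7
Tr(A) = -3.8 + 0.4 + -2.2 + -6.7 + 4.2 + -8.7 = -16.8

-16.8


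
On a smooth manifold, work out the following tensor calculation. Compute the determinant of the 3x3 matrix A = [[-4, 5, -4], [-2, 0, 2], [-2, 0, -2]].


Expanding along the first row, det(A) = a11*M_11 - a12*M_12 + a13*M_13, where M_1j is the (1,j) minor.
Minor M_11 = 0*-2 - 2*0 = 0
Minor M_12 = -2*-2 - 2*-2 = 8
Minor M_13 = -2*0 - 0*-2 = 0
det = -4*(0) - 5*(8) + -4*(0)
    = 0 - 40 + 0
    = -40

-40


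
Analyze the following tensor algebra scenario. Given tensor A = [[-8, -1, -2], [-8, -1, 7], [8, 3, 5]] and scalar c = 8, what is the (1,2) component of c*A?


Scalar multiplication: (cA)_{ij} = c * A_{ij}.
c = 8
A_{12} = -1
(cA)_{12} = 8 * -1 = -8

-8


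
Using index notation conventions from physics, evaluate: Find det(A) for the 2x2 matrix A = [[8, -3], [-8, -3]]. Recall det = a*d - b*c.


For a 2x2 matrix [[a, b], [c, d]], det = a*d - b*c.
a = 8, b = -3, c = -8, d = -3
a*d = 8 * -3 = -24
b*c = -3 * -8 = 24
det = -24 - 24 = -48

-48


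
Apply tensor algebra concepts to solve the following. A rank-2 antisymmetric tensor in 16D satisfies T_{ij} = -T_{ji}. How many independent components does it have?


An antisymmetric rank-2 tensor satisfies A_{ij} = -A_{ji}, so diagonal entries are zero.
The independent components are the upper-triangular entries: C(n, 2) = n(n-1)/2.
n = 16
C(16, 2) = 16 * 15 / 2 = 240 / 2 = 120

120


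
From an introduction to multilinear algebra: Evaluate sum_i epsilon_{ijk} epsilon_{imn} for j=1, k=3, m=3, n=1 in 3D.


Using the identity: epsilon_{ijk} epsilon_{imn} = delta_{jm} delta_{kn} - delta_{jn} delta_{km}.
delta_{13} = 0
delta_{31} = 0
delta_{11} = 1
delta_{33} = 1
Result = 0 * 0 - 1 * 1 = 0 - 1 = -1

-1


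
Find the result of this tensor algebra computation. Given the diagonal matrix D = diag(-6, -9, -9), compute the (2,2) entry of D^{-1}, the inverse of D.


For a diagonal matrix, the inverse has entries (D^{-1})_{ii} = 1/d_{ii}.
The diagonal entries are: d_{11} = -6, d_{22} = -9, d_{33} = -9
We need (D^{-1})_{22} = 1/d_{22} = 1/-9 = -1/9

-1/9


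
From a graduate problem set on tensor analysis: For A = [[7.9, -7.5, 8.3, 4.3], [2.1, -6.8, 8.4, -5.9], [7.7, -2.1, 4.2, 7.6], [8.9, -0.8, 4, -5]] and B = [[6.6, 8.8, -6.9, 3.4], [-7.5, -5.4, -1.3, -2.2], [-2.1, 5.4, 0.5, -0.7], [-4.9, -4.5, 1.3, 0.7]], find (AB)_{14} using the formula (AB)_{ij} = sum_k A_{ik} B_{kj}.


(AB)_{ij} = sum_k A_{ik} B_{kj}.
For i=1, j=4:
A_{11} * B_{14} = 7.9 * 3.4 = 26.86
A_{12} * B_{24} = -7.5 * -2.2 = 16.5
A_{13} * B_{34} = 8.3 * -0.7 = -5.81
A_{14} * B_{44} = 4.3 * 0.7 = 3.01
Sum = 26.86 + 16.5 + -5.81 + 3.01 = 40.56

40.56


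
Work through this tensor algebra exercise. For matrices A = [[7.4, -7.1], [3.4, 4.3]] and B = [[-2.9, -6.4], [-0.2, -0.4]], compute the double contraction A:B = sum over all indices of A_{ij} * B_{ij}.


A:B = sum over all i,j of A_{ij} * B_{ij}.
Row 1: 7.4*-2.9=-21.46, -7.1*-6.4=45.44 => row sum = 23.98
Row 2: 3.4*-0.2=-0.68, 4.3*-0.4=-1.72 => row sum = -2.4
Total = 23.98 + -2.4 = 21.58

21.58


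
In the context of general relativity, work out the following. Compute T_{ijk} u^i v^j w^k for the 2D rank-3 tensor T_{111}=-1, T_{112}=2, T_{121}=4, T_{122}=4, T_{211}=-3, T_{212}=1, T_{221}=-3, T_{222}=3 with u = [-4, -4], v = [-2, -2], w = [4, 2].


S = sum over i,j,k of T_{ijk} u_i v_j w_k. Expanding all 8 terms:
T_{111}*u_1*v_1*w_1 = -1*-4*-2*4 = -32  (running total: -32)
T_{112}*u_1*v_1*w_2 = 2*-4*-2*2 = 32  (running total: 0)
T_{121}*u_1*v_2*w_1 = 4*-4*-2*4 = 128  (running total: 128)
T_{122}*u_1*v_2*w_2 = 4*-4*-2*2 = 64  (running total: 192)
T_{211}*u_2*v_1*w_1 = -3*-4*-2*4 = -96  (running total: 96)
T_{212}*u_2*v_1*w_2 = 1*-4*-2*2 = 16  (running total: 112)
T_{221}*u_2*v_2*w_1 = -3*-4*-2*4 = -96  (running total: 16)
T_{222}*u_2*v_2*w_2 = 3*-4*-2*2 = 48  (running total: 64)
S = 64

64


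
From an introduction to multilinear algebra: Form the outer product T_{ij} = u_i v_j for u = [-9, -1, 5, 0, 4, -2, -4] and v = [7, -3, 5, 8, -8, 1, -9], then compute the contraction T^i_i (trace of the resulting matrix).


The outer product gives T_{ij} = u_i v_j.
The trace (contraction) is Tr(T) = sum_i T_{ii} = sum_i u_i v_i.
Diagonal entries:
T_{11} = u_1 * v_1 = -9 * 7 = -63
T_{22} = u_2 * v_2 = -1 * -3 = 3
T_{33} = u_3 * v_3 = 5 * 5 = 25
T_{44} = u_4 * v_4 = 0 * 8 = 0
T_{55} = u_5 * v_5 = 4 * -8 = -32
T_{66} = u_6 * v_6 = -2 * 1 = -2
T_{77} = u_7 * v_7 = -4 * -9 = 36
Tr(T) = -63 + 3 + 25 + 0 + -32 + -2 + 36 = -33

-33


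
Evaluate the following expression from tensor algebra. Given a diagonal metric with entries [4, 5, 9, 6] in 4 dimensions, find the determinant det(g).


For a diagonal metric, the determinant is the product of diagonal entries.
Diagonal entries: 4, 5, 9, 6
det(g) = 4 * 5 * 9 * 6 = 1080

1080


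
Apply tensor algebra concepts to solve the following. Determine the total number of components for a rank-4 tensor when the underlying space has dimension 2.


The number of components of a rank-r tensor in d dimensions is d^r.
Here d = 2 and r = 4.
2^4 = 16

16


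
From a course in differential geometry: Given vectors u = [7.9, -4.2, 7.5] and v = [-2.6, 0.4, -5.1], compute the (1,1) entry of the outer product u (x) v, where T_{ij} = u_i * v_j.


The outer product entry T_{ij} = u_i * v_j.
We need i=1, j=1.
u_1 = 7.9, v_1 = -2.6
T_{1,1} = 7.9 * -2.6 = -20.54

-20.54


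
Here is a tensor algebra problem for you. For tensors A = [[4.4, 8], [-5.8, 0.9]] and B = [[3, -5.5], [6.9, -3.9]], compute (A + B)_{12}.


Tensor addition is component-wise: (A + B)_{ij} = A_{ij} + B_{ij}.
A_{12} = 8
B_{12} = -5.5
(A + B)_{12} = 8 + -5.5 = 2.5

2.5


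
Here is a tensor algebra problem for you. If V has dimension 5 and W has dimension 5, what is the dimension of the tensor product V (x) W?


The dimension of a tensor product is the product of dimensions.
dim(V) = 5, dim(W) = 5
dim(V (x) W) = 5 * 5 = 25

25


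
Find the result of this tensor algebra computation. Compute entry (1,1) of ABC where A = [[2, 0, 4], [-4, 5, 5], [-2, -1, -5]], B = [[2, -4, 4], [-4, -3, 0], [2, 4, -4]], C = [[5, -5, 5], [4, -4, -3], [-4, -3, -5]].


(ABC)_{11} = sum_m (AB)_{1m} C_{m1}. First compute row 1 of AB.
(AB)_{11} = 2*2 + 0*-4 + 4*2 = 12
(AB)_{12} = 2*-4 + 0*-3 + 4*4 = 8
(AB)_{13} = 2*4 + 0*0 + 4*-4 = -8
Now contract with column 1 of C:
(AB)_{11} * C_{11} = 12 * 5 = 60
(AB)_{12} * C_{21} = 8 * 4 = 32
(AB)_{13} * C_{31} = -8 * -4 = 32
(ABC)_{11} = 60 + 32 + 32 = 124

124


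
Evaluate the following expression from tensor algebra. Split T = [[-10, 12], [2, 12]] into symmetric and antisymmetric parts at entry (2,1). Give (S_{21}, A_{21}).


T_{21} = 2
T_{12} = 12
S_{21} = (2 + 12)/2 = 14/2 = 7
A_{21} = (2 - 12)/2 = -10/2 = -5
Check: S + A = 7 + -5 = 2 = T_{21}.

(7, -5)


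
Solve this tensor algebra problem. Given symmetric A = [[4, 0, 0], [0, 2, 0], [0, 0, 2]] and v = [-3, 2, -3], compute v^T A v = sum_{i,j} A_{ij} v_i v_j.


First compute Av:
(Av)_1 = 4*-3 + 0*2 + 0*-3 = -12
(Av)_2 = 0*-3 + 2*2 + 0*-3 = 4
(Av)_3 = 0*-3 + 0*2 + 2*-3 = -6
Av = [-12, 4, -6]
Then v^T (Av) = -3*-12 + 2*4 + -3*-6
= 36 + 8 + 18 = 62

62


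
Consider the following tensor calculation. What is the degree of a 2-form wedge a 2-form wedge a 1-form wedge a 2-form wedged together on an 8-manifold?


The degree of a wedge product is the sum of the degrees of the individual forms.
Degrees: 2, 2, 1, 2
Total degree = 2 + 2 + 1 + 2 = 7

7


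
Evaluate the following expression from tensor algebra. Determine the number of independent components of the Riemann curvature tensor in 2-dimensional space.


The Riemann tensor in d dimensions has d^2(d^2 - 1)/12 independent components.
d = 2, so d^2 = 4
d^2 - 1 = 3
d^2(d^2 - 1) = 4 * 3 = 12
Divide by 12: 12 / 12 = 1

1


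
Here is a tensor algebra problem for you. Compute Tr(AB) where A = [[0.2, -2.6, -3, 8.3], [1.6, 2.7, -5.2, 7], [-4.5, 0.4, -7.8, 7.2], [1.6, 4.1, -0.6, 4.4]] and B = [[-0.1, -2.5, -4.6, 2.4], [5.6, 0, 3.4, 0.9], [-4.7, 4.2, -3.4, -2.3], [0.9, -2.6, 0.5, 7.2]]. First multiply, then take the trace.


Tr(AB) = sum_i (AB)_{ii} where (AB)_{ii} = sum_k A_{ik} B_{ki}.
(AB)_{11} = 0.2*-0.1 + -2.6*5.6 + -3*-4.7 + 8.3*0.9 = 6.99
(AB)_{22} = 1.6*-2.5 + 2.7*0 + -5.2*4.2 + 7*-2.6 = -44.04
(AB)_{33} = -4.5*-4.6 + 0.4*3.4 + -7.8*-3.4 + 7.2*0.5 = 52.18
(AB)_{44} = 1.6*2.4 + 4.1*0.9 + -0.6*-2.3 + 4.4*7.2 = 40.59
Tr(AB) = 6.99 + -44.04 + 52.18 + 40.59 = 55.72

55.72


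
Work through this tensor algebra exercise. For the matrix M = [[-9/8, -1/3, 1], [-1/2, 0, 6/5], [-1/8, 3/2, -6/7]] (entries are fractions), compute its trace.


The trace is the sum of diagonal entries.
Diagonal: M[1,1] = -9/8, M[2,2] = 0, M[3,3] = -6/7
Tr(M) = -9/8 + 0 + -6/7
Computing step by step:
After adding M[1,1]: -9/8
After adding M[2,2]: -9/8
After adding M[3,3]: -111/56
Tr(M) = -111/56

-111/56


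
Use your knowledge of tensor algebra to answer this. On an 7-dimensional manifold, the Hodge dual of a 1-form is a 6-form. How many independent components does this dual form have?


The Hodge dual of a p-form on an n-dimensional manifold is an (n-p)-form.
n = 7, p = 1, so dual degree = 7 - 1 = 6
The number of components is C(n, n-p) = C(7, 6) = 7

7


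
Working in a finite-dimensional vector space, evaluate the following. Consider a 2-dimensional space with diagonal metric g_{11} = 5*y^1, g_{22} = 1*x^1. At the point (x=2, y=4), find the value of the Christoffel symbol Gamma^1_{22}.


For a diagonal metric, Gamma^k_{ij} = (1/2) g^{kk} (dg_{ik}/dx_j + dg_{jk}/dx_i - dg_{ij}/dx_k).
The metric is diagonal, so g_{ab} = 0 for a != b.
At the given point: g_{11} = 20, g_{22} = 2
g^{11} = 1/20
dg_{21}/dx_2 = 0 (off-diagonal)
dg_{21}/dx_2 = 0 (off-diagonal)
dg_{22}/dx_1 = dg_{22}/dx_1 = 1
Numerator = 0 + 0 - 1 = -1
Gamma^1_{22} = -1 / (2 * 20) = -1/40

-1/40


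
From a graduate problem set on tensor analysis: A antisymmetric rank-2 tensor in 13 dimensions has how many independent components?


A antisymmetric rank-2 tensor in d dimensions has d(d-1)/2 independent components.
d = 13
d(d-1)/2 = 13 * 12 / 2 = 156 / 2 = 78

78


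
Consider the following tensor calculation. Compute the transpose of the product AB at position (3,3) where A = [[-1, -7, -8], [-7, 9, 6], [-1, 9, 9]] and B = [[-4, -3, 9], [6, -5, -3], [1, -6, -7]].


(AB)^T_{ij} = (AB)_{ji} = sum_k A_{jk} B_{ki}.
For i=3, j=3 we need (AB)_{33}:
A_{31} * B_{13} = -1 * 9 = -9
A_{32} * B_{23} = 9 * -3 = -27
A_{33} * B_{33} = 9 * -7 = -63
Sum = -9 + -27 + -63 = -99

-99


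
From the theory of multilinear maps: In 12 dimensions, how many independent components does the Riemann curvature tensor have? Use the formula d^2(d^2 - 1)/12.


The Riemann tensor in d dimensions has d^2(d^2 - 1)/12 independent components.
d = 12, so d^2 = 144
d^2 - 1 = 143
d^2(d^2 - 1) = 144 * 143 = 20592
Divide by 12: 20592 / 12 = 1716

1716


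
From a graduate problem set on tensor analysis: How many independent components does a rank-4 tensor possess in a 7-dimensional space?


The number of components of a rank-r tensor in d dimensions is d^r.
Here d = 7 and r = 4.
7^4 = 2401

2401


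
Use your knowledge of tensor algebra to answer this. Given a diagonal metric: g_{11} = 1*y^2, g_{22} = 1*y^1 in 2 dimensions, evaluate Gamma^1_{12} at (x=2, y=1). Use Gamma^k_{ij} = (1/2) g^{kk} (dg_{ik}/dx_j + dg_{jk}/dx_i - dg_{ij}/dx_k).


For a diagonal metric, Gamma^k_{ij} = (1/2) g^{kk} (dg_{ik}/dx_j + dg_{jk}/dx_i - dg_{ij}/dx_k).
The metric is diagonal, so g_{ab} = 0 for a != b.
At the given point: g_{11} = 1, g_{22} = 1
g^{11} = 1/1
dg_{11}/dx_2 = dg_{11}/dx_2 = 2
dg_{21}/dx_1 = 0 (off-diagonal)
dg_{12}/dx_1 = 0 (off-diagonal)
Numerator = 2 + 0 - 0 = 2
Gamma^1_{12} = 2 / (2 * 1) = 1

1


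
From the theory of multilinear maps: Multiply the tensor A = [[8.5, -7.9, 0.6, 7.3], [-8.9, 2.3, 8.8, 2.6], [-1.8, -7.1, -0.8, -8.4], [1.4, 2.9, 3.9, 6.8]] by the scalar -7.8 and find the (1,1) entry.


Scalar multiplication: (cA)_{ij} = c * A_{ij}.
c = -7.8
A_{11} = 8.5
(cA)_{11} = -7.8 * 8.5 = -66.3

-66.3


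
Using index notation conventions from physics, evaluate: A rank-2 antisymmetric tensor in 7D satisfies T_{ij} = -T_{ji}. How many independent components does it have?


An antisymmetric rank-2 tensor satisfies A_{ij} = -A_{ji}, so diagonal entries are zero.
The independent components are the upper-triangular entries: C(n, 2) = n(n-1)/2.
n = 7
C(7, 2) = 7 * 6 / 2 = 42 / 2 = 21

21


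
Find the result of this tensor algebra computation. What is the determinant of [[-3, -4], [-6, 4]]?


For a 2x2 matrix [[a, b], [c, d]], det = a*d - b*c.
a = -3, b = -4, c = -6, d = 4
a*d = -3 * 4 = -12
b*c = -4 * -6 = 24
det = -12 - 24 = -36

-36


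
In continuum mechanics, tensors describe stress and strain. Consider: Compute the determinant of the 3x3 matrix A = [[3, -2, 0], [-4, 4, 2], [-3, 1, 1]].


Expanding along the first row, det(A) = a11*M_11 - a12*M_12 + a13*M_13, where M_1j is the (1,j) minor.
Minor M_11 = 4*1 - 2*1 = 2
Minor M_12 = -4*1 - 2*-3 = 2
Minor M_13 = -4*1 - 4*-3 = 8
det = 3*(2) - -2*(2) + 0*(8)
    = 6 - -4 + 0
    = 10

10


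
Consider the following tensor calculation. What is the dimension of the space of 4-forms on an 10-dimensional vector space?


The dimension of the space of p-forms on an n-dimensional space is C(n, p).
n = 10, p = 4
C(10, 4) = 10! / (4! * 6!) = 210

210


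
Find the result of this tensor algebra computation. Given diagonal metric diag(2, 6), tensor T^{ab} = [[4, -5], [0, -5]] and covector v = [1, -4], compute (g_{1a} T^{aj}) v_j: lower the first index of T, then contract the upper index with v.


Step 1: lower the first index. For a diagonal metric, g_{ia} T^{aj} = g_{ii} T^{ij} (no sum on i).
g_{11} = 2
S_1{}^1 = 2 * T^{11} = 2 * 4 = 8
S_1{}^2 = 2 * T^{12} = 2 * -5 = -10
Step 2: contract S_1{}^j with v_j.
S_1{}^1 * v_1 = 8 * 1 = 8
S_1{}^2 * v_2 = -10 * -4 = 40
Result = 8 + 40 = 48

48


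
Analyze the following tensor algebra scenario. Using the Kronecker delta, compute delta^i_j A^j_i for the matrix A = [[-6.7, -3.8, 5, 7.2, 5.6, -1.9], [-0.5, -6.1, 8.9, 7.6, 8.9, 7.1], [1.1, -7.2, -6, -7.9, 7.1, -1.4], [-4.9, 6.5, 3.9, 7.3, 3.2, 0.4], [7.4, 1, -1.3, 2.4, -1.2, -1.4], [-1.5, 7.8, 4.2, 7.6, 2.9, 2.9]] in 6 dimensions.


The contraction (trace) of a rank-2 tensor is the sum of its diagonal elements.
Diagonal entries: A[1,1] = -6.7, A[2,2] = -6.1, A[3,3] = -6, A[4,4] = 7.3, A[5,5] = -1.2, A[6,6] = 2.9
Tr(A) = -6.7 + -6.1 + -6 + 7.3 + -1.2 + 2.9 = -9.8

-9.8
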